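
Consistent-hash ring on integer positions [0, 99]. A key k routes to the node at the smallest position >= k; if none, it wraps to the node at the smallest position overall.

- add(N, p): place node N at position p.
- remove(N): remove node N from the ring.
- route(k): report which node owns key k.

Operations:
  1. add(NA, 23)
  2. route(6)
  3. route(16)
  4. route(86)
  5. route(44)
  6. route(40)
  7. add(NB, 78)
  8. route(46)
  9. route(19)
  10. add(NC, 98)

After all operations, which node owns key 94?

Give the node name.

Op 1: add NA@23 -> ring=[23:NA]
Op 2: route key 6: smallest pos >= 6 is 23 -> NA
Op 3: route key 16: smallest pos >= 16 is 23 -> NA
Op 4: route key 86: none >= 86, wrap to smallest pos 23 -> NA
Op 5: route key 44: none >= 44, wrap to smallest pos 23 -> NA
Op 6: route key 40: none >= 40, wrap to smallest pos 23 -> NA
Op 7: add NB@78 -> ring=[23:NA,78:NB]
Op 8: route key 46: smallest pos >= 46 is 78 -> NB
Op 9: route key 19: smallest pos >= 19 is 23 -> NA
Op 10: add NC@98 -> ring=[23:NA,78:NB,98:NC]
Final route key 94: smallest pos >= 94 is 98 -> NC

Answer: NC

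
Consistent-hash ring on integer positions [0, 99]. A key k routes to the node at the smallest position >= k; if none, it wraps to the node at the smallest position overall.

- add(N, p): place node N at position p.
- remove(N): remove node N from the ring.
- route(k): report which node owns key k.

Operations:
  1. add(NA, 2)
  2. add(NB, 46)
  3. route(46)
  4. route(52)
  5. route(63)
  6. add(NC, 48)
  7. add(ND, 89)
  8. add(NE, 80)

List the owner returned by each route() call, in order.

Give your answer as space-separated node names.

Op 1: add NA@2 -> ring=[2:NA]
Op 2: add NB@46 -> ring=[2:NA,46:NB]
Op 3: route key 46: smallest pos >= 46 is 46 -> NB
Op 4: route key 52: none >= 52, wrap to smallest pos 2 -> NA
Op 5: route key 63: none >= 63, wrap to smallest pos 2 -> NA
Op 6: add NC@48 -> ring=[2:NA,46:NB,48:NC]
Op 7: add ND@89 -> ring=[2:NA,46:NB,48:NC,89:ND]
Op 8: add NE@80 -> ring=[2:NA,46:NB,48:NC,80:NE,89:ND]

Answer: NB NA NA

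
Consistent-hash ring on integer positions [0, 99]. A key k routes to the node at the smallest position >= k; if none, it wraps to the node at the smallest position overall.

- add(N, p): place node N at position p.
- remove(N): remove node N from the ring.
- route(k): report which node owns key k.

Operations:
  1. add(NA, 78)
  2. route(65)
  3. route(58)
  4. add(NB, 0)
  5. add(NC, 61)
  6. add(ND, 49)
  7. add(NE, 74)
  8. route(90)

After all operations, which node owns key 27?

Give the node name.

Op 1: add NA@78 -> ring=[78:NA]
Op 2: route key 65: smallest pos >= 65 is 78 -> NA
Op 3: route key 58: smallest pos >= 58 is 78 -> NA
Op 4: add NB@0 -> ring=[0:NB,78:NA]
Op 5: add NC@61 -> ring=[0:NB,61:NC,78:NA]
Op 6: add ND@49 -> ring=[0:NB,49:ND,61:NC,78:NA]
Op 7: add NE@74 -> ring=[0:NB,49:ND,61:NC,74:NE,78:NA]
Op 8: route key 90: none >= 90, wrap to smallest pos 0 -> NB
Final route key 27: smallest pos >= 27 is 49 -> ND

Answer: ND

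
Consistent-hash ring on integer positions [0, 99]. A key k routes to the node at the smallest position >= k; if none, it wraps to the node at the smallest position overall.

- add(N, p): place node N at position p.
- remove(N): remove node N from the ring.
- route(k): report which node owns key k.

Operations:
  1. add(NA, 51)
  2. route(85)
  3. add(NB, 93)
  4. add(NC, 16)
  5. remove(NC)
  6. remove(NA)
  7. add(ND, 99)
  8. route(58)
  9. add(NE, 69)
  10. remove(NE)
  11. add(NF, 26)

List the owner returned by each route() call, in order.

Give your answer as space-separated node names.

Op 1: add NA@51 -> ring=[51:NA]
Op 2: route key 85: none >= 85, wrap to smallest pos 51 -> NA
Op 3: add NB@93 -> ring=[51:NA,93:NB]
Op 4: add NC@16 -> ring=[16:NC,51:NA,93:NB]
Op 5: remove NC -> ring=[51:NA,93:NB]
Op 6: remove NA -> ring=[93:NB]
Op 7: add ND@99 -> ring=[93:NB,99:ND]
Op 8: route key 58: smallest pos >= 58 is 93 -> NB
Op 9: add NE@69 -> ring=[69:NE,93:NB,99:ND]
Op 10: remove NE -> ring=[93:NB,99:ND]
Op 11: add NF@26 -> ring=[26:NF,93:NB,99:ND]

Answer: NA NB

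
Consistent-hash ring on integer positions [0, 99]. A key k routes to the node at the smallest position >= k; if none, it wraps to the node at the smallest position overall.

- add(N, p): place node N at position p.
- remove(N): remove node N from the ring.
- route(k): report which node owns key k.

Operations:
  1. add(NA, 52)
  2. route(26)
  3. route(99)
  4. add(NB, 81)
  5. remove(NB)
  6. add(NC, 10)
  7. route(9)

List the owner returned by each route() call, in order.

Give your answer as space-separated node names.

Answer: NA NA NC

Derivation:
Op 1: add NA@52 -> ring=[52:NA]
Op 2: route key 26: smallest pos >= 26 is 52 -> NA
Op 3: route key 99: none >= 99, wrap to smallest pos 52 -> NA
Op 4: add NB@81 -> ring=[52:NA,81:NB]
Op 5: remove NB -> ring=[52:NA]
Op 6: add NC@10 -> ring=[10:NC,52:NA]
Op 7: route key 9: smallest pos >= 9 is 10 -> NC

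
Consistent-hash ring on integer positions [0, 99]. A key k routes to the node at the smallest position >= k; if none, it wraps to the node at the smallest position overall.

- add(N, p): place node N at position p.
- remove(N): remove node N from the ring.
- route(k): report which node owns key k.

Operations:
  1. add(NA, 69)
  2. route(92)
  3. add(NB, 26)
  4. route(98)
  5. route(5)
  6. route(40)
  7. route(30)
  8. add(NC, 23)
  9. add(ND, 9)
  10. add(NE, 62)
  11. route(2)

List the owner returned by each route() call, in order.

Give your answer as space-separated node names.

Answer: NA NB NB NA NA ND

Derivation:
Op 1: add NA@69 -> ring=[69:NA]
Op 2: route key 92: none >= 92, wrap to smallest pos 69 -> NA
Op 3: add NB@26 -> ring=[26:NB,69:NA]
Op 4: route key 98: none >= 98, wrap to smallest pos 26 -> NB
Op 5: route key 5: smallest pos >= 5 is 26 -> NB
Op 6: route key 40: smallest pos >= 40 is 69 -> NA
Op 7: route key 30: smallest pos >= 30 is 69 -> NA
Op 8: add NC@23 -> ring=[23:NC,26:NB,69:NA]
Op 9: add ND@9 -> ring=[9:ND,23:NC,26:NB,69:NA]
Op 10: add NE@62 -> ring=[9:ND,23:NC,26:NB,62:NE,69:NA]
Op 11: route key 2: smallest pos >= 2 is 9 -> ND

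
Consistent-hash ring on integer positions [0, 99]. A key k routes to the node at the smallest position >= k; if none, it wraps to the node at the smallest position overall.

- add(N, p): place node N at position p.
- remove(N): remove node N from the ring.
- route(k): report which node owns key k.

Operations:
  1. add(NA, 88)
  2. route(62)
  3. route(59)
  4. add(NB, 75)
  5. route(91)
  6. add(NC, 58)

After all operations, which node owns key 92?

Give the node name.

Op 1: add NA@88 -> ring=[88:NA]
Op 2: route key 62: smallest pos >= 62 is 88 -> NA
Op 3: route key 59: smallest pos >= 59 is 88 -> NA
Op 4: add NB@75 -> ring=[75:NB,88:NA]
Op 5: route key 91: none >= 91, wrap to smallest pos 75 -> NB
Op 6: add NC@58 -> ring=[58:NC,75:NB,88:NA]
Final route key 92: none >= 92, wrap to smallest pos 58 -> NC

Answer: NC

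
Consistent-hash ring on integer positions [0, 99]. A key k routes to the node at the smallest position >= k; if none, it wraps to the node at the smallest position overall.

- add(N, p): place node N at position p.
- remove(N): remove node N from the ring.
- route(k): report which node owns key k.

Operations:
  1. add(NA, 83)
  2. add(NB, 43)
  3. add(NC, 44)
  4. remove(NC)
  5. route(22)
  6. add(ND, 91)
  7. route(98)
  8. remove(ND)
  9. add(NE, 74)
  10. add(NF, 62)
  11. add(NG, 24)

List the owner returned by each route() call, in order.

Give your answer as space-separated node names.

Op 1: add NA@83 -> ring=[83:NA]
Op 2: add NB@43 -> ring=[43:NB,83:NA]
Op 3: add NC@44 -> ring=[43:NB,44:NC,83:NA]
Op 4: remove NC -> ring=[43:NB,83:NA]
Op 5: route key 22: smallest pos >= 22 is 43 -> NB
Op 6: add ND@91 -> ring=[43:NB,83:NA,91:ND]
Op 7: route key 98: none >= 98, wrap to smallest pos 43 -> NB
Op 8: remove ND -> ring=[43:NB,83:NA]
Op 9: add NE@74 -> ring=[43:NB,74:NE,83:NA]
Op 10: add NF@62 -> ring=[43:NB,62:NF,74:NE,83:NA]
Op 11: add NG@24 -> ring=[24:NG,43:NB,62:NF,74:NE,83:NA]

Answer: NB NB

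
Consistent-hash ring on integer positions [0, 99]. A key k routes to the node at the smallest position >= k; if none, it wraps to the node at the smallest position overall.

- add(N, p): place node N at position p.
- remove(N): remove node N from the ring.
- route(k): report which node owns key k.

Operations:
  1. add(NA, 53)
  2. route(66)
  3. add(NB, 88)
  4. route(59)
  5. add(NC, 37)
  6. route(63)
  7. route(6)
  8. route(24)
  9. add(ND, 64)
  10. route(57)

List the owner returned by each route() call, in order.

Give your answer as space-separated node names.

Answer: NA NB NB NC NC ND

Derivation:
Op 1: add NA@53 -> ring=[53:NA]
Op 2: route key 66: none >= 66, wrap to smallest pos 53 -> NA
Op 3: add NB@88 -> ring=[53:NA,88:NB]
Op 4: route key 59: smallest pos >= 59 is 88 -> NB
Op 5: add NC@37 -> ring=[37:NC,53:NA,88:NB]
Op 6: route key 63: smallest pos >= 63 is 88 -> NB
Op 7: route key 6: smallest pos >= 6 is 37 -> NC
Op 8: route key 24: smallest pos >= 24 is 37 -> NC
Op 9: add ND@64 -> ring=[37:NC,53:NA,64:ND,88:NB]
Op 10: route key 57: smallest pos >= 57 is 64 -> ND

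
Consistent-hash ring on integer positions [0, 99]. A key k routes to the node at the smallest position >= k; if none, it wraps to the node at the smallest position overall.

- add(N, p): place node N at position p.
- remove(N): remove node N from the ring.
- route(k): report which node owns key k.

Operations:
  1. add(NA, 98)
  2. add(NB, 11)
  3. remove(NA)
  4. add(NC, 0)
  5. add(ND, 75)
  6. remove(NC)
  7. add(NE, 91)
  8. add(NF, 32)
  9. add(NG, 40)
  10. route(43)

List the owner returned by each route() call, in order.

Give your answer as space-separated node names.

Answer: ND

Derivation:
Op 1: add NA@98 -> ring=[98:NA]
Op 2: add NB@11 -> ring=[11:NB,98:NA]
Op 3: remove NA -> ring=[11:NB]
Op 4: add NC@0 -> ring=[0:NC,11:NB]
Op 5: add ND@75 -> ring=[0:NC,11:NB,75:ND]
Op 6: remove NC -> ring=[11:NB,75:ND]
Op 7: add NE@91 -> ring=[11:NB,75:ND,91:NE]
Op 8: add NF@32 -> ring=[11:NB,32:NF,75:ND,91:NE]
Op 9: add NG@40 -> ring=[11:NB,32:NF,40:NG,75:ND,91:NE]
Op 10: route key 43: smallest pos >= 43 is 75 -> ND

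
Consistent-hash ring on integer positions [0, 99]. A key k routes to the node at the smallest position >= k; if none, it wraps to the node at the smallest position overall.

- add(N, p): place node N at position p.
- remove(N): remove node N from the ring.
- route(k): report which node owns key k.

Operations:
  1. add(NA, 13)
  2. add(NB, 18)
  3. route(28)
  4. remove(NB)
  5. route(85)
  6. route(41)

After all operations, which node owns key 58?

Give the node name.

Answer: NA

Derivation:
Op 1: add NA@13 -> ring=[13:NA]
Op 2: add NB@18 -> ring=[13:NA,18:NB]
Op 3: route key 28: none >= 28, wrap to smallest pos 13 -> NA
Op 4: remove NB -> ring=[13:NA]
Op 5: route key 85: none >= 85, wrap to smallest pos 13 -> NA
Op 6: route key 41: none >= 41, wrap to smallest pos 13 -> NA
Final route key 58: none >= 58, wrap to smallest pos 13 -> NA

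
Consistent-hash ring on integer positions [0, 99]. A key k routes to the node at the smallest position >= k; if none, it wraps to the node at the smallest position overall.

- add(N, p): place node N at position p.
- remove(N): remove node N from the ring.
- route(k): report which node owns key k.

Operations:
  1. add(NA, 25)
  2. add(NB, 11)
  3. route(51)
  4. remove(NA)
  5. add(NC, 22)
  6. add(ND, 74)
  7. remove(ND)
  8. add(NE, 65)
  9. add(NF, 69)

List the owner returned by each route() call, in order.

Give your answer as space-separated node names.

Answer: NB

Derivation:
Op 1: add NA@25 -> ring=[25:NA]
Op 2: add NB@11 -> ring=[11:NB,25:NA]
Op 3: route key 51: none >= 51, wrap to smallest pos 11 -> NB
Op 4: remove NA -> ring=[11:NB]
Op 5: add NC@22 -> ring=[11:NB,22:NC]
Op 6: add ND@74 -> ring=[11:NB,22:NC,74:ND]
Op 7: remove ND -> ring=[11:NB,22:NC]
Op 8: add NE@65 -> ring=[11:NB,22:NC,65:NE]
Op 9: add NF@69 -> ring=[11:NB,22:NC,65:NE,69:NF]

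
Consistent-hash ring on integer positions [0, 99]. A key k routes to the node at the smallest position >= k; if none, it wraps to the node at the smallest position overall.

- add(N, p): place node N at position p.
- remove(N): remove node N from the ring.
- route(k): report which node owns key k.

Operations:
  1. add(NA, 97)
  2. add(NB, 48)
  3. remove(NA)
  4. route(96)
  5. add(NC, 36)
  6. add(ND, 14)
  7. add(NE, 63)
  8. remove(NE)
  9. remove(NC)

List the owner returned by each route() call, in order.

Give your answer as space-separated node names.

Answer: NB

Derivation:
Op 1: add NA@97 -> ring=[97:NA]
Op 2: add NB@48 -> ring=[48:NB,97:NA]
Op 3: remove NA -> ring=[48:NB]
Op 4: route key 96: none >= 96, wrap to smallest pos 48 -> NB
Op 5: add NC@36 -> ring=[36:NC,48:NB]
Op 6: add ND@14 -> ring=[14:ND,36:NC,48:NB]
Op 7: add NE@63 -> ring=[14:ND,36:NC,48:NB,63:NE]
Op 8: remove NE -> ring=[14:ND,36:NC,48:NB]
Op 9: remove NC -> ring=[14:ND,48:NB]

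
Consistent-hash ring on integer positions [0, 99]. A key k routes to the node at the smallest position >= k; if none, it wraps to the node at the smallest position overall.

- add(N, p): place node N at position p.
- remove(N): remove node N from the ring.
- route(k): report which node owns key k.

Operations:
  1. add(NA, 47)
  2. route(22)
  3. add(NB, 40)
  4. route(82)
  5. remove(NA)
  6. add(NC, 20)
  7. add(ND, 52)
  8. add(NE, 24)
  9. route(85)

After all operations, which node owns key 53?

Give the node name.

Answer: NC

Derivation:
Op 1: add NA@47 -> ring=[47:NA]
Op 2: route key 22: smallest pos >= 22 is 47 -> NA
Op 3: add NB@40 -> ring=[40:NB,47:NA]
Op 4: route key 82: none >= 82, wrap to smallest pos 40 -> NB
Op 5: remove NA -> ring=[40:NB]
Op 6: add NC@20 -> ring=[20:NC,40:NB]
Op 7: add ND@52 -> ring=[20:NC,40:NB,52:ND]
Op 8: add NE@24 -> ring=[20:NC,24:NE,40:NB,52:ND]
Op 9: route key 85: none >= 85, wrap to smallest pos 20 -> NC
Final route key 53: none >= 53, wrap to smallest pos 20 -> NC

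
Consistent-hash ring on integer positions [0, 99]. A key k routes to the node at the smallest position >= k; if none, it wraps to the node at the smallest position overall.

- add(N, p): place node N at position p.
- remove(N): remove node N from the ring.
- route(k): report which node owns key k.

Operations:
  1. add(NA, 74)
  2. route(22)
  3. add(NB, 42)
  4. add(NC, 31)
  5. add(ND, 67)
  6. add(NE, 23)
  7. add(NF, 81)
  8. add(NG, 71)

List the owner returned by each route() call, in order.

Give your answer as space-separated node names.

Op 1: add NA@74 -> ring=[74:NA]
Op 2: route key 22: smallest pos >= 22 is 74 -> NA
Op 3: add NB@42 -> ring=[42:NB,74:NA]
Op 4: add NC@31 -> ring=[31:NC,42:NB,74:NA]
Op 5: add ND@67 -> ring=[31:NC,42:NB,67:ND,74:NA]
Op 6: add NE@23 -> ring=[23:NE,31:NC,42:NB,67:ND,74:NA]
Op 7: add NF@81 -> ring=[23:NE,31:NC,42:NB,67:ND,74:NA,81:NF]
Op 8: add NG@71 -> ring=[23:NE,31:NC,42:NB,67:ND,71:NG,74:NA,81:NF]

Answer: NA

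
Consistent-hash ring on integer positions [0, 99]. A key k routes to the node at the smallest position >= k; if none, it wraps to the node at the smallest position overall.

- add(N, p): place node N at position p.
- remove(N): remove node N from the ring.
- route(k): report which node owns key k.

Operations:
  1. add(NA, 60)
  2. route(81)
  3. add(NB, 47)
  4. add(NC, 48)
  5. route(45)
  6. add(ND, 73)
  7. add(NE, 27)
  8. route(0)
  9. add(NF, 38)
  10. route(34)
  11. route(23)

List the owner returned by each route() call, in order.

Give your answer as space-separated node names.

Op 1: add NA@60 -> ring=[60:NA]
Op 2: route key 81: none >= 81, wrap to smallest pos 60 -> NA
Op 3: add NB@47 -> ring=[47:NB,60:NA]
Op 4: add NC@48 -> ring=[47:NB,48:NC,60:NA]
Op 5: route key 45: smallest pos >= 45 is 47 -> NB
Op 6: add ND@73 -> ring=[47:NB,48:NC,60:NA,73:ND]
Op 7: add NE@27 -> ring=[27:NE,47:NB,48:NC,60:NA,73:ND]
Op 8: route key 0: smallest pos >= 0 is 27 -> NE
Op 9: add NF@38 -> ring=[27:NE,38:NF,47:NB,48:NC,60:NA,73:ND]
Op 10: route key 34: smallest pos >= 34 is 38 -> NF
Op 11: route key 23: smallest pos >= 23 is 27 -> NE

Answer: NA NB NE NF NE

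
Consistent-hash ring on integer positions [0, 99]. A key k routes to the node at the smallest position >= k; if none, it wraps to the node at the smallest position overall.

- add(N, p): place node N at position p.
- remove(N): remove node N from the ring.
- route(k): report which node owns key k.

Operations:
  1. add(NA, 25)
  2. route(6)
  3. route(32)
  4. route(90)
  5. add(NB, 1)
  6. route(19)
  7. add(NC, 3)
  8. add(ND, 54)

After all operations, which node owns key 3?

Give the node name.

Op 1: add NA@25 -> ring=[25:NA]
Op 2: route key 6: smallest pos >= 6 is 25 -> NA
Op 3: route key 32: none >= 32, wrap to smallest pos 25 -> NA
Op 4: route key 90: none >= 90, wrap to smallest pos 25 -> NA
Op 5: add NB@1 -> ring=[1:NB,25:NA]
Op 6: route key 19: smallest pos >= 19 is 25 -> NA
Op 7: add NC@3 -> ring=[1:NB,3:NC,25:NA]
Op 8: add ND@54 -> ring=[1:NB,3:NC,25:NA,54:ND]
Final route key 3: smallest pos >= 3 is 3 -> NC

Answer: NC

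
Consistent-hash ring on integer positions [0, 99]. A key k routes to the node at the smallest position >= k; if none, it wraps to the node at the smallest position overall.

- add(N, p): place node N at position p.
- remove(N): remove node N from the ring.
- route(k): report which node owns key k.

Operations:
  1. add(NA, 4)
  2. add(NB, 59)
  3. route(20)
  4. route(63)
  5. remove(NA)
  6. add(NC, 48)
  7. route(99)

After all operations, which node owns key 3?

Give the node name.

Answer: NC

Derivation:
Op 1: add NA@4 -> ring=[4:NA]
Op 2: add NB@59 -> ring=[4:NA,59:NB]
Op 3: route key 20: smallest pos >= 20 is 59 -> NB
Op 4: route key 63: none >= 63, wrap to smallest pos 4 -> NA
Op 5: remove NA -> ring=[59:NB]
Op 6: add NC@48 -> ring=[48:NC,59:NB]
Op 7: route key 99: none >= 99, wrap to smallest pos 48 -> NC
Final route key 3: smallest pos >= 3 is 48 -> NC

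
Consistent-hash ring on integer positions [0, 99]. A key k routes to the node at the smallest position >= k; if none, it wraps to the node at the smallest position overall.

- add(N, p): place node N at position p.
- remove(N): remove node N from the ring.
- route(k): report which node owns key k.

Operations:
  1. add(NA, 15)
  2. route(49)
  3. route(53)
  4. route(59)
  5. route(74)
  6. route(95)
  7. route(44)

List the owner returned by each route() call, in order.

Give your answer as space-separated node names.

Op 1: add NA@15 -> ring=[15:NA]
Op 2: route key 49: none >= 49, wrap to smallest pos 15 -> NA
Op 3: route key 53: none >= 53, wrap to smallest pos 15 -> NA
Op 4: route key 59: none >= 59, wrap to smallest pos 15 -> NA
Op 5: route key 74: none >= 74, wrap to smallest pos 15 -> NA
Op 6: route key 95: none >= 95, wrap to smallest pos 15 -> NA
Op 7: route key 44: none >= 44, wrap to smallest pos 15 -> NA

Answer: NA NA NA NA NA NA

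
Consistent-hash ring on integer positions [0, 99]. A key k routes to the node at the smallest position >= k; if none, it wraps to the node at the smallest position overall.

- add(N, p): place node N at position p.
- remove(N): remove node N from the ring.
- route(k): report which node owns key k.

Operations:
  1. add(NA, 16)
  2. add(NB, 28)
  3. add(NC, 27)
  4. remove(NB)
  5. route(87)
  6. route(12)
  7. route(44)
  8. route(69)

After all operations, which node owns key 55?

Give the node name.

Answer: NA

Derivation:
Op 1: add NA@16 -> ring=[16:NA]
Op 2: add NB@28 -> ring=[16:NA,28:NB]
Op 3: add NC@27 -> ring=[16:NA,27:NC,28:NB]
Op 4: remove NB -> ring=[16:NA,27:NC]
Op 5: route key 87: none >= 87, wrap to smallest pos 16 -> NA
Op 6: route key 12: smallest pos >= 12 is 16 -> NA
Op 7: route key 44: none >= 44, wrap to smallest pos 16 -> NA
Op 8: route key 69: none >= 69, wrap to smallest pos 16 -> NA
Final route key 55: none >= 55, wrap to smallest pos 16 -> NA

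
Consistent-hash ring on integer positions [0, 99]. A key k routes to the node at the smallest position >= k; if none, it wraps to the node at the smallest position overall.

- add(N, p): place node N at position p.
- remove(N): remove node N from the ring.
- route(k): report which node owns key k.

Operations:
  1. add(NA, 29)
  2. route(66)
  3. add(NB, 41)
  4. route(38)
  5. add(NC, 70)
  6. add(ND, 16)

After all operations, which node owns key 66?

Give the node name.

Answer: NC

Derivation:
Op 1: add NA@29 -> ring=[29:NA]
Op 2: route key 66: none >= 66, wrap to smallest pos 29 -> NA
Op 3: add NB@41 -> ring=[29:NA,41:NB]
Op 4: route key 38: smallest pos >= 38 is 41 -> NB
Op 5: add NC@70 -> ring=[29:NA,41:NB,70:NC]
Op 6: add ND@16 -> ring=[16:ND,29:NA,41:NB,70:NC]
Final route key 66: smallest pos >= 66 is 70 -> NC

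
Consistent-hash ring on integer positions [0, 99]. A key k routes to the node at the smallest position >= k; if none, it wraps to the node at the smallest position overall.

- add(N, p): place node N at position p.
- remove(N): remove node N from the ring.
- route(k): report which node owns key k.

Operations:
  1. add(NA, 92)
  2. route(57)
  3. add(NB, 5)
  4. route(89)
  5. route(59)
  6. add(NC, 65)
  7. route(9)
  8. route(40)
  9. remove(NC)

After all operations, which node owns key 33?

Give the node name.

Op 1: add NA@92 -> ring=[92:NA]
Op 2: route key 57: smallest pos >= 57 is 92 -> NA
Op 3: add NB@5 -> ring=[5:NB,92:NA]
Op 4: route key 89: smallest pos >= 89 is 92 -> NA
Op 5: route key 59: smallest pos >= 59 is 92 -> NA
Op 6: add NC@65 -> ring=[5:NB,65:NC,92:NA]
Op 7: route key 9: smallest pos >= 9 is 65 -> NC
Op 8: route key 40: smallest pos >= 40 is 65 -> NC
Op 9: remove NC -> ring=[5:NB,92:NA]
Final route key 33: smallest pos >= 33 is 92 -> NA

Answer: NA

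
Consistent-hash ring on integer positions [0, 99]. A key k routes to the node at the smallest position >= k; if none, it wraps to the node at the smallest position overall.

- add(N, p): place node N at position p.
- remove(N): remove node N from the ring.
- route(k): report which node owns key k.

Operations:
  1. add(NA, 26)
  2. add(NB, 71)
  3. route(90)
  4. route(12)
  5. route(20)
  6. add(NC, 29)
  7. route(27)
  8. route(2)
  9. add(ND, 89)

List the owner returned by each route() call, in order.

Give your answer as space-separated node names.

Answer: NA NA NA NC NA

Derivation:
Op 1: add NA@26 -> ring=[26:NA]
Op 2: add NB@71 -> ring=[26:NA,71:NB]
Op 3: route key 90: none >= 90, wrap to smallest pos 26 -> NA
Op 4: route key 12: smallest pos >= 12 is 26 -> NA
Op 5: route key 20: smallest pos >= 20 is 26 -> NA
Op 6: add NC@29 -> ring=[26:NA,29:NC,71:NB]
Op 7: route key 27: smallest pos >= 27 is 29 -> NC
Op 8: route key 2: smallest pos >= 2 is 26 -> NA
Op 9: add ND@89 -> ring=[26:NA,29:NC,71:NB,89:ND]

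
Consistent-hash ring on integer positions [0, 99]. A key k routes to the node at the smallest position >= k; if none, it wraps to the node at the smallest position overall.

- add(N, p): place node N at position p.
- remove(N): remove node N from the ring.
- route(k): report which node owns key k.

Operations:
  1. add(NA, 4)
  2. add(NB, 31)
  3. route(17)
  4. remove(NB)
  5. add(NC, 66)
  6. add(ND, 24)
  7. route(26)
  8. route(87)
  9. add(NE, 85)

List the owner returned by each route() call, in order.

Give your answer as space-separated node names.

Answer: NB NC NA

Derivation:
Op 1: add NA@4 -> ring=[4:NA]
Op 2: add NB@31 -> ring=[4:NA,31:NB]
Op 3: route key 17: smallest pos >= 17 is 31 -> NB
Op 4: remove NB -> ring=[4:NA]
Op 5: add NC@66 -> ring=[4:NA,66:NC]
Op 6: add ND@24 -> ring=[4:NA,24:ND,66:NC]
Op 7: route key 26: smallest pos >= 26 is 66 -> NC
Op 8: route key 87: none >= 87, wrap to smallest pos 4 -> NA
Op 9: add NE@85 -> ring=[4:NA,24:ND,66:NC,85:NE]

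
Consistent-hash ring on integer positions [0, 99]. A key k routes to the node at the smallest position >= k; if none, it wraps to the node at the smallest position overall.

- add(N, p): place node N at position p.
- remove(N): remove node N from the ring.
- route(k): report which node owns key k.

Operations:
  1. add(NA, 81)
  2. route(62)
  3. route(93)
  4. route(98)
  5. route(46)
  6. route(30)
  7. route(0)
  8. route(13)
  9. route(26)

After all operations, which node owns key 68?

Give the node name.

Op 1: add NA@81 -> ring=[81:NA]
Op 2: route key 62: smallest pos >= 62 is 81 -> NA
Op 3: route key 93: none >= 93, wrap to smallest pos 81 -> NA
Op 4: route key 98: none >= 98, wrap to smallest pos 81 -> NA
Op 5: route key 46: smallest pos >= 46 is 81 -> NA
Op 6: route key 30: smallest pos >= 30 is 81 -> NA
Op 7: route key 0: smallest pos >= 0 is 81 -> NA
Op 8: route key 13: smallest pos >= 13 is 81 -> NA
Op 9: route key 26: smallest pos >= 26 is 81 -> NA
Final route key 68: smallest pos >= 68 is 81 -> NA

Answer: NA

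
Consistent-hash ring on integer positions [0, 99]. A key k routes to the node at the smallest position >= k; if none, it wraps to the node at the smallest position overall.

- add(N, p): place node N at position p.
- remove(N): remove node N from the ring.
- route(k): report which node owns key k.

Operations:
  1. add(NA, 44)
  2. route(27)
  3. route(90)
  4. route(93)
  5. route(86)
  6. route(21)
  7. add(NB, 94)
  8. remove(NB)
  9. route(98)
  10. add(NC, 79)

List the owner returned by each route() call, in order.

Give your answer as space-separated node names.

Op 1: add NA@44 -> ring=[44:NA]
Op 2: route key 27: smallest pos >= 27 is 44 -> NA
Op 3: route key 90: none >= 90, wrap to smallest pos 44 -> NA
Op 4: route key 93: none >= 93, wrap to smallest pos 44 -> NA
Op 5: route key 86: none >= 86, wrap to smallest pos 44 -> NA
Op 6: route key 21: smallest pos >= 21 is 44 -> NA
Op 7: add NB@94 -> ring=[44:NA,94:NB]
Op 8: remove NB -> ring=[44:NA]
Op 9: route key 98: none >= 98, wrap to smallest pos 44 -> NA
Op 10: add NC@79 -> ring=[44:NA,79:NC]

Answer: NA NA NA NA NA NA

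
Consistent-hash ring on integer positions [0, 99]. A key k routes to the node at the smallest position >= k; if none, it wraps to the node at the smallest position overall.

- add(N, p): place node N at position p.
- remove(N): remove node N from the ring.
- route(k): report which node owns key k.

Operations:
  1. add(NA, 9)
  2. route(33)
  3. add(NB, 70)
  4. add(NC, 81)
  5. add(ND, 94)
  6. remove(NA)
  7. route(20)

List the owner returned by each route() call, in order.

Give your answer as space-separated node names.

Answer: NA NB

Derivation:
Op 1: add NA@9 -> ring=[9:NA]
Op 2: route key 33: none >= 33, wrap to smallest pos 9 -> NA
Op 3: add NB@70 -> ring=[9:NA,70:NB]
Op 4: add NC@81 -> ring=[9:NA,70:NB,81:NC]
Op 5: add ND@94 -> ring=[9:NA,70:NB,81:NC,94:ND]
Op 6: remove NA -> ring=[70:NB,81:NC,94:ND]
Op 7: route key 20: smallest pos >= 20 is 70 -> NB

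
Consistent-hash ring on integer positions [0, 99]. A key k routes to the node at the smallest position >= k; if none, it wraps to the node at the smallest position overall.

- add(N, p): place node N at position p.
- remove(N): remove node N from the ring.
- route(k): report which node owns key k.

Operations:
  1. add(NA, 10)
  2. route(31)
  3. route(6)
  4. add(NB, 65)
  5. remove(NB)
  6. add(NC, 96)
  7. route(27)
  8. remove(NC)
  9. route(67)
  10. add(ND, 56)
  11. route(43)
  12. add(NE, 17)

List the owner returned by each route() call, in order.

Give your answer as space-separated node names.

Answer: NA NA NC NA ND

Derivation:
Op 1: add NA@10 -> ring=[10:NA]
Op 2: route key 31: none >= 31, wrap to smallest pos 10 -> NA
Op 3: route key 6: smallest pos >= 6 is 10 -> NA
Op 4: add NB@65 -> ring=[10:NA,65:NB]
Op 5: remove NB -> ring=[10:NA]
Op 6: add NC@96 -> ring=[10:NA,96:NC]
Op 7: route key 27: smallest pos >= 27 is 96 -> NC
Op 8: remove NC -> ring=[10:NA]
Op 9: route key 67: none >= 67, wrap to smallest pos 10 -> NA
Op 10: add ND@56 -> ring=[10:NA,56:ND]
Op 11: route key 43: smallest pos >= 43 is 56 -> ND
Op 12: add NE@17 -> ring=[10:NA,17:NE,56:ND]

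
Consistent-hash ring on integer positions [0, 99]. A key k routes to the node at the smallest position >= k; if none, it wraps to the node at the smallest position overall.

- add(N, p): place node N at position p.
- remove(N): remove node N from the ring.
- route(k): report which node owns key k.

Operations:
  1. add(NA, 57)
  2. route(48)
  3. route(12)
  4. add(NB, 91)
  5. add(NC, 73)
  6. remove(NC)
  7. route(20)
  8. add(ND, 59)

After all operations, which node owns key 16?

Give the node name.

Op 1: add NA@57 -> ring=[57:NA]
Op 2: route key 48: smallest pos >= 48 is 57 -> NA
Op 3: route key 12: smallest pos >= 12 is 57 -> NA
Op 4: add NB@91 -> ring=[57:NA,91:NB]
Op 5: add NC@73 -> ring=[57:NA,73:NC,91:NB]
Op 6: remove NC -> ring=[57:NA,91:NB]
Op 7: route key 20: smallest pos >= 20 is 57 -> NA
Op 8: add ND@59 -> ring=[57:NA,59:ND,91:NB]
Final route key 16: smallest pos >= 16 is 57 -> NA

Answer: NA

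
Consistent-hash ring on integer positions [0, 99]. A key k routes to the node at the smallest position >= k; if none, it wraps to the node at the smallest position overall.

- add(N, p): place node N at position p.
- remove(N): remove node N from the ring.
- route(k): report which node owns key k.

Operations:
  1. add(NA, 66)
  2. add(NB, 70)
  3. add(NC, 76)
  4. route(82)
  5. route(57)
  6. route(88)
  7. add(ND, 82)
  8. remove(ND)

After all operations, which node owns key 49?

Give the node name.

Op 1: add NA@66 -> ring=[66:NA]
Op 2: add NB@70 -> ring=[66:NA,70:NB]
Op 3: add NC@76 -> ring=[66:NA,70:NB,76:NC]
Op 4: route key 82: none >= 82, wrap to smallest pos 66 -> NA
Op 5: route key 57: smallest pos >= 57 is 66 -> NA
Op 6: route key 88: none >= 88, wrap to smallest pos 66 -> NA
Op 7: add ND@82 -> ring=[66:NA,70:NB,76:NC,82:ND]
Op 8: remove ND -> ring=[66:NA,70:NB,76:NC]
Final route key 49: smallest pos >= 49 is 66 -> NA

Answer: NA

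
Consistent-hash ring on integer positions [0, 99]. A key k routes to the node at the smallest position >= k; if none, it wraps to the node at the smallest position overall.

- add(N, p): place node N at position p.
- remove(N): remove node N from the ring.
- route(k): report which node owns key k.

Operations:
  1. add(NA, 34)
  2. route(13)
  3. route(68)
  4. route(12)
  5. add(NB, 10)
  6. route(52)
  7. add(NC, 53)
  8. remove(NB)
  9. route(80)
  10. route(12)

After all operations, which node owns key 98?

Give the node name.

Answer: NA

Derivation:
Op 1: add NA@34 -> ring=[34:NA]
Op 2: route key 13: smallest pos >= 13 is 34 -> NA
Op 3: route key 68: none >= 68, wrap to smallest pos 34 -> NA
Op 4: route key 12: smallest pos >= 12 is 34 -> NA
Op 5: add NB@10 -> ring=[10:NB,34:NA]
Op 6: route key 52: none >= 52, wrap to smallest pos 10 -> NB
Op 7: add NC@53 -> ring=[10:NB,34:NA,53:NC]
Op 8: remove NB -> ring=[34:NA,53:NC]
Op 9: route key 80: none >= 80, wrap to smallest pos 34 -> NA
Op 10: route key 12: smallest pos >= 12 is 34 -> NA
Final route key 98: none >= 98, wrap to smallest pos 34 -> NA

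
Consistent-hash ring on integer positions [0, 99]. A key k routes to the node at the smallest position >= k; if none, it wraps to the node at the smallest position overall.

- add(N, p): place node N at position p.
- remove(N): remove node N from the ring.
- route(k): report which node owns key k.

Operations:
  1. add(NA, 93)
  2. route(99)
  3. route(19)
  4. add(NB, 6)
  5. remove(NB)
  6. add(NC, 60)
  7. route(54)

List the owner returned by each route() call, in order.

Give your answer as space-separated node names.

Op 1: add NA@93 -> ring=[93:NA]
Op 2: route key 99: none >= 99, wrap to smallest pos 93 -> NA
Op 3: route key 19: smallest pos >= 19 is 93 -> NA
Op 4: add NB@6 -> ring=[6:NB,93:NA]
Op 5: remove NB -> ring=[93:NA]
Op 6: add NC@60 -> ring=[60:NC,93:NA]
Op 7: route key 54: smallest pos >= 54 is 60 -> NC

Answer: NA NA NC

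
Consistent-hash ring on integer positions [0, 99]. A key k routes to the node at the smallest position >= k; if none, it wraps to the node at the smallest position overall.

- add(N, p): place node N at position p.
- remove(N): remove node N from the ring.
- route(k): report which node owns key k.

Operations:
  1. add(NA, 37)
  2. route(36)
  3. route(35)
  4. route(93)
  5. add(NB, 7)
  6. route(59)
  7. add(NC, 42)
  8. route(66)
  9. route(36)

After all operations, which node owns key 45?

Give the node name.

Op 1: add NA@37 -> ring=[37:NA]
Op 2: route key 36: smallest pos >= 36 is 37 -> NA
Op 3: route key 35: smallest pos >= 35 is 37 -> NA
Op 4: route key 93: none >= 93, wrap to smallest pos 37 -> NA
Op 5: add NB@7 -> ring=[7:NB,37:NA]
Op 6: route key 59: none >= 59, wrap to smallest pos 7 -> NB
Op 7: add NC@42 -> ring=[7:NB,37:NA,42:NC]
Op 8: route key 66: none >= 66, wrap to smallest pos 7 -> NB
Op 9: route key 36: smallest pos >= 36 is 37 -> NA
Final route key 45: none >= 45, wrap to smallest pos 7 -> NB

Answer: NB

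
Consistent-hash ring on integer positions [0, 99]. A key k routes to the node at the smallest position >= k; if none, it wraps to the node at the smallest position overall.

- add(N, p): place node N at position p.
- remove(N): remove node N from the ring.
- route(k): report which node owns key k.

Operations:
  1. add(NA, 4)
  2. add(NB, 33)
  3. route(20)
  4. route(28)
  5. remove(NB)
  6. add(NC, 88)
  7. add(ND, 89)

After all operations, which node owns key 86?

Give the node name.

Op 1: add NA@4 -> ring=[4:NA]
Op 2: add NB@33 -> ring=[4:NA,33:NB]
Op 3: route key 20: smallest pos >= 20 is 33 -> NB
Op 4: route key 28: smallest pos >= 28 is 33 -> NB
Op 5: remove NB -> ring=[4:NA]
Op 6: add NC@88 -> ring=[4:NA,88:NC]
Op 7: add ND@89 -> ring=[4:NA,88:NC,89:ND]
Final route key 86: smallest pos >= 86 is 88 -> NC

Answer: NC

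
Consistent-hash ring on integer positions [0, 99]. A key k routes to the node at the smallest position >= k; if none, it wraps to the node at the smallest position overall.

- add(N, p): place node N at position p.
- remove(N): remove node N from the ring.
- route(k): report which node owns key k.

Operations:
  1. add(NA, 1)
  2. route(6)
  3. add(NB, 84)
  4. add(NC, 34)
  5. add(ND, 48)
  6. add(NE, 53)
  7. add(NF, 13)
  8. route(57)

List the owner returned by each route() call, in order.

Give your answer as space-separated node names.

Op 1: add NA@1 -> ring=[1:NA]
Op 2: route key 6: none >= 6, wrap to smallest pos 1 -> NA
Op 3: add NB@84 -> ring=[1:NA,84:NB]
Op 4: add NC@34 -> ring=[1:NA,34:NC,84:NB]
Op 5: add ND@48 -> ring=[1:NA,34:NC,48:ND,84:NB]
Op 6: add NE@53 -> ring=[1:NA,34:NC,48:ND,53:NE,84:NB]
Op 7: add NF@13 -> ring=[1:NA,13:NF,34:NC,48:ND,53:NE,84:NB]
Op 8: route key 57: smallest pos >= 57 is 84 -> NB

Answer: NA NB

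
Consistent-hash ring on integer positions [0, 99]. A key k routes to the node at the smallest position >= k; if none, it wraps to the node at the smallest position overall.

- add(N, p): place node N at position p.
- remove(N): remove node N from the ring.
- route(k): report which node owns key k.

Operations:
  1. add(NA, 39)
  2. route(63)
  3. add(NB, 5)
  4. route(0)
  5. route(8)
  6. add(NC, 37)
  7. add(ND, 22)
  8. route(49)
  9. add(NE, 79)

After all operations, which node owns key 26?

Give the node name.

Op 1: add NA@39 -> ring=[39:NA]
Op 2: route key 63: none >= 63, wrap to smallest pos 39 -> NA
Op 3: add NB@5 -> ring=[5:NB,39:NA]
Op 4: route key 0: smallest pos >= 0 is 5 -> NB
Op 5: route key 8: smallest pos >= 8 is 39 -> NA
Op 6: add NC@37 -> ring=[5:NB,37:NC,39:NA]
Op 7: add ND@22 -> ring=[5:NB,22:ND,37:NC,39:NA]
Op 8: route key 49: none >= 49, wrap to smallest pos 5 -> NB
Op 9: add NE@79 -> ring=[5:NB,22:ND,37:NC,39:NA,79:NE]
Final route key 26: smallest pos >= 26 is 37 -> NC

Answer: NC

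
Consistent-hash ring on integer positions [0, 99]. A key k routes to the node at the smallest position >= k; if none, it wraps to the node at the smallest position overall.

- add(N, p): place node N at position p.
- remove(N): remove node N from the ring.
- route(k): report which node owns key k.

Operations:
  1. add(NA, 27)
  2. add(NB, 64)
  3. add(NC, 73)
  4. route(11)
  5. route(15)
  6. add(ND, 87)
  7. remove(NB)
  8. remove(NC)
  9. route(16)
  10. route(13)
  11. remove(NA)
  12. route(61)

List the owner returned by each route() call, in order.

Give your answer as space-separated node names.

Op 1: add NA@27 -> ring=[27:NA]
Op 2: add NB@64 -> ring=[27:NA,64:NB]
Op 3: add NC@73 -> ring=[27:NA,64:NB,73:NC]
Op 4: route key 11: smallest pos >= 11 is 27 -> NA
Op 5: route key 15: smallest pos >= 15 is 27 -> NA
Op 6: add ND@87 -> ring=[27:NA,64:NB,73:NC,87:ND]
Op 7: remove NB -> ring=[27:NA,73:NC,87:ND]
Op 8: remove NC -> ring=[27:NA,87:ND]
Op 9: route key 16: smallest pos >= 16 is 27 -> NA
Op 10: route key 13: smallest pos >= 13 is 27 -> NA
Op 11: remove NA -> ring=[87:ND]
Op 12: route key 61: smallest pos >= 61 is 87 -> ND

Answer: NA NA NA NA ND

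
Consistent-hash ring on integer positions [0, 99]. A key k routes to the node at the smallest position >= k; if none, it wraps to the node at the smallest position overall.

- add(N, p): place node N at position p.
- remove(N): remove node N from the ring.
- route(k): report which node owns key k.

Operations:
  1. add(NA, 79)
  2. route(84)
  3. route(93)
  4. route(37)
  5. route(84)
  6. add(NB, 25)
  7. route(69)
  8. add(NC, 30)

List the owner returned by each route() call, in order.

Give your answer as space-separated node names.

Op 1: add NA@79 -> ring=[79:NA]
Op 2: route key 84: none >= 84, wrap to smallest pos 79 -> NA
Op 3: route key 93: none >= 93, wrap to smallest pos 79 -> NA
Op 4: route key 37: smallest pos >= 37 is 79 -> NA
Op 5: route key 84: none >= 84, wrap to smallest pos 79 -> NA
Op 6: add NB@25 -> ring=[25:NB,79:NA]
Op 7: route key 69: smallest pos >= 69 is 79 -> NA
Op 8: add NC@30 -> ring=[25:NB,30:NC,79:NA]

Answer: NA NA NA NA NA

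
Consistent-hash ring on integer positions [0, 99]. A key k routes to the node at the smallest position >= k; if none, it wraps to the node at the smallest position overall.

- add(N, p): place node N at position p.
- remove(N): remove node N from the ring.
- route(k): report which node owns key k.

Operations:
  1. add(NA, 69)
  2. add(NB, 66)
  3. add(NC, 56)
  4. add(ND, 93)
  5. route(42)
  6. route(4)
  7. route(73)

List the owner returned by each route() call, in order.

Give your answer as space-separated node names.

Answer: NC NC ND

Derivation:
Op 1: add NA@69 -> ring=[69:NA]
Op 2: add NB@66 -> ring=[66:NB,69:NA]
Op 3: add NC@56 -> ring=[56:NC,66:NB,69:NA]
Op 4: add ND@93 -> ring=[56:NC,66:NB,69:NA,93:ND]
Op 5: route key 42: smallest pos >= 42 is 56 -> NC
Op 6: route key 4: smallest pos >= 4 is 56 -> NC
Op 7: route key 73: smallest pos >= 73 is 93 -> ND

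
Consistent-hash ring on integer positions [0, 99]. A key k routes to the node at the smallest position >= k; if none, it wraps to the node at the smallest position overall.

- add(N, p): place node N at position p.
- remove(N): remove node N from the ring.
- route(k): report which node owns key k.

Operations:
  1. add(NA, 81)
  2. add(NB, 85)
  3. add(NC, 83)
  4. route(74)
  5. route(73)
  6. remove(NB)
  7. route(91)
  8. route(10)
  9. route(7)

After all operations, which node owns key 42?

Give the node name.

Op 1: add NA@81 -> ring=[81:NA]
Op 2: add NB@85 -> ring=[81:NA,85:NB]
Op 3: add NC@83 -> ring=[81:NA,83:NC,85:NB]
Op 4: route key 74: smallest pos >= 74 is 81 -> NA
Op 5: route key 73: smallest pos >= 73 is 81 -> NA
Op 6: remove NB -> ring=[81:NA,83:NC]
Op 7: route key 91: none >= 91, wrap to smallest pos 81 -> NA
Op 8: route key 10: smallest pos >= 10 is 81 -> NA
Op 9: route key 7: smallest pos >= 7 is 81 -> NA
Final route key 42: smallest pos >= 42 is 81 -> NA

Answer: NA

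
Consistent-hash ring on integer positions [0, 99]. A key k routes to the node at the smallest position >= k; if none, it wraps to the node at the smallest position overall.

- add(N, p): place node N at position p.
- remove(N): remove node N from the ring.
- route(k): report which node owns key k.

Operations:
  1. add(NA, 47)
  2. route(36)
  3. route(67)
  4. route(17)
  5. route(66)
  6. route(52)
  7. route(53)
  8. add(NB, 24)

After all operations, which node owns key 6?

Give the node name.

Answer: NB

Derivation:
Op 1: add NA@47 -> ring=[47:NA]
Op 2: route key 36: smallest pos >= 36 is 47 -> NA
Op 3: route key 67: none >= 67, wrap to smallest pos 47 -> NA
Op 4: route key 17: smallest pos >= 17 is 47 -> NA
Op 5: route key 66: none >= 66, wrap to smallest pos 47 -> NA
Op 6: route key 52: none >= 52, wrap to smallest pos 47 -> NA
Op 7: route key 53: none >= 53, wrap to smallest pos 47 -> NA
Op 8: add NB@24 -> ring=[24:NB,47:NA]
Final route key 6: smallest pos >= 6 is 24 -> NB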